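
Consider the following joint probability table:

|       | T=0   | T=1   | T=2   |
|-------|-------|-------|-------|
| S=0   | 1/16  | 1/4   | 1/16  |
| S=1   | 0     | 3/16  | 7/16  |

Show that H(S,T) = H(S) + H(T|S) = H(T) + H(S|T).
Marginal P(S) (row sums):
  P(S=0) = 1/16 + 1/4 + 1/16 = 3/8
  P(S=1) = 0 + 3/16 + 7/16 = 5/8
Marginal P(T) (column sums):
  P(T=0) = 1/16 + 0 = 1/16
  P(T=1) = 1/4 + 3/16 = 7/16
  P(T=2) = 1/16 + 7/16 = 1/2

Decomposition 1: H(S) + H(T|S)
H(S) = -[(3/8)·log₂(3/8) + (5/8)·log₂(5/8)]
  = 0.5306 + 0.4238
  = 0.9544 bits
H(T|S) = -Σ P(S,T)·log₂ P(T|S), where P(T|S) = P(S,T) / P(S)
  (cells with P(S,T) = 0 contribute 0)
  (S=0,T=0): P(T|S) = (1/16)/(3/8) = 1/6;  -(1/16)·log₂(1/6) = 0.1616
  (S=0,T=1): P(T|S) = (1/4)/(3/8) = 2/3;  -(1/4)·log₂(2/3) = 0.1462
  (S=0,T=2): P(T|S) = (1/16)/(3/8) = 1/6;  -(1/16)·log₂(1/6) = 0.1616
  (S=1,T=1): P(T|S) = (3/16)/(5/8) = 3/10;  -(3/16)·log₂(3/10) = 0.3257
  (S=1,T=2): P(T|S) = (7/16)/(5/8) = 7/10;  -(7/16)·log₂(7/10) = 0.2251
H(T|S) = 0.1616 + 0.1462 + 0.1616 + 0.3257 + 0.2251
  = 1.0202 bits
H(S) + H(T|S) = 0.9544 + 1.0202 = 1.9746 bits

Decomposition 2: H(T) + H(S|T)
H(T) = -[(1/16)·log₂(1/16) + (7/16)·log₂(7/16) + (1/2)·log₂(1/2)]
  = 0.2500 + 0.5218 + 0.5000
  = 1.2718 bits
H(S|T) = -Σ P(S,T)·log₂ P(S|T), where P(S|T) = P(S,T) / P(T)
  (cells with P(S,T) = 0 contribute 0)
  (S=0,T=0): P(S|T) = (1/16)/(1/16) = 1;  -(1/16)·log₂(1) = 0.0000
  (S=0,T=1): P(S|T) = (1/4)/(7/16) = 4/7;  -(1/4)·log₂(4/7) = 0.2018
  (S=0,T=2): P(S|T) = (1/16)/(1/2) = 1/8;  -(1/16)·log₂(1/8) = 0.1875
  (S=1,T=1): P(S|T) = (3/16)/(7/16) = 3/7;  -(3/16)·log₂(3/7) = 0.2292
  (S=1,T=2): P(S|T) = (7/16)/(1/2) = 7/8;  -(7/16)·log₂(7/8) = 0.0843
H(S|T) = 0.0000 + 0.2018 + 0.1875 + 0.2292 + 0.0843
  = 0.7028 bits
H(T) + H(S|T) = 1.2718 + 0.7028 = 1.9746 bits

Direct computation of the joint entropy:
H(S,T) = -[(1/16)·log₂(1/16) + (1/4)·log₂(1/4) + (1/16)·log₂(1/16) + (3/16)·log₂(3/16) + (7/16)·log₂(7/16)]
  = 0.2500 + 0.5000 + 0.2500 + 0.4528 + 0.5218
  = 1.9746 bits

All three agree: H(S,T) = 1.9746 bits ✓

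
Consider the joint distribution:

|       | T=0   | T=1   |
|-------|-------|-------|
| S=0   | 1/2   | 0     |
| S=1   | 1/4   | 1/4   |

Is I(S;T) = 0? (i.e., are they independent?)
Marginal P(S) (row sums):
  P(S=0) = 1/2 + 0 = 1/2
  P(S=1) = 1/4 + 1/4 = 1/2
Marginal P(T) (column sums):
  P(T=0) = 1/2 + 1/4 = 3/4
  P(T=1) = 0 + 1/4 = 1/4

S and T are independent iff P(S=i,T=j) = P(S=i)·P(T=j) for every cell.
  P(S=0)·P(T=0) = 1/2 × 3/4 = 3/8, but P(S=0,T=0) = 1/2 ✗

No, S and T are not independent. Quantitatively, I(S;T) > 0:

H(S) = -[(1/2)·log₂(1/2) + (1/2)·log₂(1/2)]
  = 0.5000 + 0.5000
  = 1.0000 bits
H(T) = -[(3/4)·log₂(3/4) + (1/4)·log₂(1/4)]
  = 0.3113 + 0.5000
  = 0.8113 bits
H(S,T) = -[(1/2)·log₂(1/2) + (1/4)·log₂(1/4) + (1/4)·log₂(1/4)]
  = 0.5000 + 0.5000 + 0.5000
  = 1.5000 bits
I(S;T) = H(S) + H(T) - H(S,T) = 1.0000 + 0.8113 - 1.5000 = 0.3113 bits > 0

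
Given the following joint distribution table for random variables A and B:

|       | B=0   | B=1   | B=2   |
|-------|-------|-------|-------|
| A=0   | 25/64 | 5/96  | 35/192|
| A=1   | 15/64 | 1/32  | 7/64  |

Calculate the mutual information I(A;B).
Marginal P(A) (row sums):
  P(A=0) = 25/64 + 5/96 + 35/192 = 5/8
  P(A=1) = 15/64 + 1/32 + 7/64 = 3/8
Marginal P(B) (column sums):
  P(B=0) = 25/64 + 15/64 = 5/8
  P(B=1) = 5/96 + 1/32 = 1/12
  P(B=2) = 35/192 + 7/64 = 7/24

H(A) = -[(5/8)·log₂(5/8) + (3/8)·log₂(3/8)]
  = 0.4238 + 0.5306
  = 0.9544 bits
H(B) = -[(5/8)·log₂(5/8) + (1/12)·log₂(1/12) + (7/24)·log₂(7/24)]
  = 0.4238 + 0.2987 + 0.5185
  = 1.2410 bits
H(A,B) = -[(25/64)·log₂(25/64) + (5/96)·log₂(5/96) + (35/192)·log₂(35/192) + (15/64)·log₂(15/64) + (1/32)·log₂(1/32) + (7/64)·log₂(7/64)]
  = 0.5297 + 0.2220 + 0.4476 + 0.4906 + 0.1563 + 0.3492
  = 2.1954 bits

I(A;B) = H(A) + H(B) - H(A,B)
  = 0.9544 + 1.2410 - 2.1954
  = 0.0000 bits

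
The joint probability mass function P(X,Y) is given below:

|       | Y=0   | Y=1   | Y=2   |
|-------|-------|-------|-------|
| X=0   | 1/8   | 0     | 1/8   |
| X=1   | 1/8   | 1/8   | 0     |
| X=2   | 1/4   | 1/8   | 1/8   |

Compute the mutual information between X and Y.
Marginal P(X) (row sums):
  P(X=0) = 1/8 + 0 + 1/8 = 1/4
  P(X=1) = 1/8 + 1/8 + 0 = 1/4
  P(X=2) = 1/4 + 1/8 + 1/8 = 1/2
Marginal P(Y) (column sums):
  P(Y=0) = 1/8 + 1/8 + 1/4 = 1/2
  P(Y=1) = 0 + 1/8 + 1/8 = 1/4
  P(Y=2) = 1/8 + 0 + 1/8 = 1/4

H(X) = -[(1/4)·log₂(1/4) + (1/4)·log₂(1/4) + (1/2)·log₂(1/2)]
  = 0.5000 + 0.5000 + 0.5000
  = 1.5000 bits
H(Y) = -[(1/2)·log₂(1/2) + (1/4)·log₂(1/4) + (1/4)·log₂(1/4)]
  = 0.5000 + 0.5000 + 0.5000
  = 1.5000 bits
H(X,Y) = -[(1/8)·log₂(1/8) + (1/8)·log₂(1/8) + (1/8)·log₂(1/8) + (1/8)·log₂(1/8) + (1/4)·log₂(1/4) + (1/8)·log₂(1/8) + (1/8)·log₂(1/8)]
  = 0.3750 + 0.3750 + 0.3750 + 0.3750 + 0.5000 + 0.3750 + 0.3750
  = 2.7500 bits

I(X;Y) = H(X) + H(Y) - H(X,Y)
  = 1.5000 + 1.5000 - 2.7500
  = 0.2500 bits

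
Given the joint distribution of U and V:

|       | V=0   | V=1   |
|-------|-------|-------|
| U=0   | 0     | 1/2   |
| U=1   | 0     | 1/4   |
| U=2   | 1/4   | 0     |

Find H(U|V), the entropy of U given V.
Marginal P(V) (column sums):
  P(V=0) = 0 + 0 + 1/4 = 1/4
  P(V=1) = 1/2 + 1/4 + 0 = 3/4

H(U|V) = -Σ P(U,V)·log₂ P(U|V), where P(U|V) = P(U,V) / P(V)
  (cells with P(U,V) = 0 contribute 0)
  (U=0,V=1): P(U|V) = (1/2)/(3/4) = 2/3;  -(1/2)·log₂(2/3) = 0.2925
  (U=1,V=1): P(U|V) = (1/4)/(3/4) = 1/3;  -(1/4)·log₂(1/3) = 0.3962
  (U=2,V=0): P(U|V) = (1/4)/(1/4) = 1;  -(1/4)·log₂(1) = 0.0000
H(U|V) = 0.2925 + 0.3962 + 0.0000
  = 0.6887 bits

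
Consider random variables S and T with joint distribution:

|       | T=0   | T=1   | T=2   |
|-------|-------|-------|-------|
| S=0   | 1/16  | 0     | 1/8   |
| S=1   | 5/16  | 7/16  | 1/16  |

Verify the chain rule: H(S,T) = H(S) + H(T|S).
Left side:
H(S,T) = -[(1/16)·log₂(1/16) + (1/8)·log₂(1/8) + (5/16)·log₂(5/16) + (7/16)·log₂(7/16) + (1/16)·log₂(1/16)]
  = 0.2500 + 0.3750 + 0.5244 + 0.5218 + 0.2500
  = 1.9212 bits

Right side:
Marginal P(S) (row sums):
  P(S=0) = 1/16 + 0 + 1/8 = 3/16
  P(S=1) = 5/16 + 7/16 + 1/16 = 13/16
H(S) = -[(3/16)·log₂(3/16) + (13/16)·log₂(13/16)]
  = 0.4528 + 0.2434
  = 0.6962 bits
H(T|S) = -Σ P(S,T)·log₂ P(T|S), where P(T|S) = P(S,T) / P(S)
  (cells with P(S,T) = 0 contribute 0)
  (S=0,T=0): P(T|S) = (1/16)/(3/16) = 1/3;  -(1/16)·log₂(1/3) = 0.0991
  (S=0,T=2): P(T|S) = (1/8)/(3/16) = 2/3;  -(1/8)·log₂(2/3) = 0.0731
  (S=1,T=0): P(T|S) = (5/16)/(13/16) = 5/13;  -(5/16)·log₂(5/13) = 0.4308
  (S=1,T=1): P(T|S) = (7/16)/(13/16) = 7/13;  -(7/16)·log₂(7/13) = 0.3907
  (S=1,T=2): P(T|S) = (1/16)/(13/16) = 1/13;  -(1/16)·log₂(1/13) = 0.2313
H(T|S) = 0.0991 + 0.0731 + 0.4308 + 0.3907 + 0.2313
  = 1.2250 bits
H(S) + H(T|S) = 0.6962 + 1.2250 = 1.9212 bits

Both sides equal 1.9212 bits, so the chain rule holds ✓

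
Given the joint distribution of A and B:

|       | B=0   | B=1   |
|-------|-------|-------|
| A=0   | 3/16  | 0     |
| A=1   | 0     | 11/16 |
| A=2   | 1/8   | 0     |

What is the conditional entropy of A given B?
Marginal P(B) (column sums):
  P(B=0) = 3/16 + 0 + 1/8 = 5/16
  P(B=1) = 0 + 11/16 + 0 = 11/16

H(A|B) = -Σ P(A,B)·log₂ P(A|B), where P(A|B) = P(A,B) / P(B)
  (cells with P(A,B) = 0 contribute 0)
  (A=0,B=0): P(A|B) = (3/16)/(5/16) = 3/5;  -(3/16)·log₂(3/5) = 0.1382
  (A=1,B=1): P(A|B) = (11/16)/(11/16) = 1;  -(11/16)·log₂(1) = 0.0000
  (A=2,B=0): P(A|B) = (1/8)/(5/16) = 2/5;  -(1/8)·log₂(2/5) = 0.1652
H(A|B) = 0.1382 + 0.0000 + 0.1652
  = 0.3034 bits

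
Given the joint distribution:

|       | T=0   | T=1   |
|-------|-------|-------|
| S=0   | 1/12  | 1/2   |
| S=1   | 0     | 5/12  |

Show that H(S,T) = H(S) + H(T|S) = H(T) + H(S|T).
Marginal P(S) (row sums):
  P(S=0) = 1/12 + 1/2 = 7/12
  P(S=1) = 0 + 5/12 = 5/12
Marginal P(T) (column sums):
  P(T=0) = 1/12 + 0 = 1/12
  P(T=1) = 1/2 + 5/12 = 11/12

Decomposition 1: H(S) + H(T|S)
H(S) = -[(7/12)·log₂(7/12) + (5/12)·log₂(5/12)]
  = 0.4536 + 0.5263
  = 0.9799 bits
H(T|S) = -Σ P(S,T)·log₂ P(T|S), where P(T|S) = P(S,T) / P(S)
  (cells with P(S,T) = 0 contribute 0)
  (S=0,T=0): P(T|S) = (1/12)/(7/12) = 1/7;  -(1/12)·log₂(1/7) = 0.2339
  (S=0,T=1): P(T|S) = (1/2)/(7/12) = 6/7;  -(1/2)·log₂(6/7) = 0.1112
  (S=1,T=1): P(T|S) = (5/12)/(5/12) = 1;  -(5/12)·log₂(1) = 0.0000
H(T|S) = 0.2339 + 0.1112 + 0.0000
  = 0.3451 bits
H(S) + H(T|S) = 0.9799 + 0.3451 = 1.3250 bits

Decomposition 2: H(T) + H(S|T)
H(T) = -[(1/12)·log₂(1/12) + (11/12)·log₂(11/12)]
  = 0.2987 + 0.1151
  = 0.4138 bits
H(S|T) = -Σ P(S,T)·log₂ P(S|T), where P(S|T) = P(S,T) / P(T)
  (cells with P(S,T) = 0 contribute 0)
  (S=0,T=0): P(S|T) = (1/12)/(1/12) = 1;  -(1/12)·log₂(1) = 0.0000
  (S=0,T=1): P(S|T) = (1/2)/(11/12) = 6/11;  -(1/2)·log₂(6/11) = 0.4372
  (S=1,T=1): P(S|T) = (5/12)/(11/12) = 5/11;  -(5/12)·log₂(5/11) = 0.4740
H(S|T) = 0.0000 + 0.4372 + 0.4740
  = 0.9112 bits
H(T) + H(S|T) = 0.4138 + 0.9112 = 1.3250 bits

Direct computation of the joint entropy:
H(S,T) = -[(1/12)·log₂(1/12) + (1/2)·log₂(1/2) + (5/12)·log₂(5/12)]
  = 0.2987 + 0.5000 + 0.5263
  = 1.3250 bits

All three agree: H(S,T) = 1.3250 bits ✓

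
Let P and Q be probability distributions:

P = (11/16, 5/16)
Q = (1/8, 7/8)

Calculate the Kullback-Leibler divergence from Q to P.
D(P||Q) = Σ P(i) log₂(P(i)/Q(i))
  i=0: (11/16) × log₂((11/16)/(1/8)) = (11/16) × log₂(11/2) = 1.6909
  i=1: (5/16) × log₂((5/16)/(7/8)) = (5/16) × log₂(5/14) = -0.4642
D(P||Q) = 1.6909 - 0.4642
  = 1.2267 bits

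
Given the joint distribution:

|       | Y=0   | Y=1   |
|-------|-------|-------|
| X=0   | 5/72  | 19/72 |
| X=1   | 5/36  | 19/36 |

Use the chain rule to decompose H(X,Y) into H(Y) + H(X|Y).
By the chain rule: H(X,Y) = H(Y) + H(X|Y)

Marginal P(Y) (column sums):
  P(Y=0) = 5/72 + 5/36 = 5/24
  P(Y=1) = 19/72 + 19/36 = 19/24
H(Y) = -[(5/24)·log₂(5/24) + (19/24)·log₂(19/24)]
  = 0.4715 + 0.2668
  = 0.7383 bits
H(X|Y) = -Σ P(X,Y)·log₂ P(X|Y), where P(X|Y) = P(X,Y) / P(Y)
  (X=0,Y=0): P(X|Y) = (5/72)/(5/24) = 1/3;  -(5/72)·log₂(1/3) = 0.1101
  (X=0,Y=1): P(X|Y) = (19/72)/(19/24) = 1/3;  -(19/72)·log₂(1/3) = 0.4183
  (X=1,Y=0): P(X|Y) = (5/36)/(5/24) = 2/3;  -(5/36)·log₂(2/3) = 0.0812
  (X=1,Y=1): P(X|Y) = (19/36)/(19/24) = 2/3;  -(19/36)·log₂(2/3) = 0.3087
H(X|Y) = 0.1101 + 0.4183 + 0.0812 + 0.3087
  = 0.9183 bits

H(X,Y) = H(Y) + H(X|Y) = 0.7383 + 0.9183 = 1.6566 bits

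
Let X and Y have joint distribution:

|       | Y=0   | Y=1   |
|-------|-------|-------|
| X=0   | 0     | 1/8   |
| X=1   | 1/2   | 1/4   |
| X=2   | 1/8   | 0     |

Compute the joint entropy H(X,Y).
H(X,Y) = -Σ P(X,Y) log₂ P(X,Y), summed over the non-zero cells:
H(X,Y) = -[(1/8)·log₂(1/8) + (1/2)·log₂(1/2) + (1/4)·log₂(1/4) + (1/8)·log₂(1/8)]
  = 0.3750 + 0.5000 + 0.5000 + 0.3750
  = 1.7500 bits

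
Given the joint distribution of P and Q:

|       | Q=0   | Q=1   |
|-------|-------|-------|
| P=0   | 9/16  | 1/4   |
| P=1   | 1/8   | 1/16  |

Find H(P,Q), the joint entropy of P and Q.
H(P,Q) = -Σ P(P,Q) log₂ P(P,Q), summed over the non-zero cells:
H(P,Q) = -[(9/16)·log₂(9/16) + (1/4)·log₂(1/4) + (1/8)·log₂(1/8) + (1/16)·log₂(1/16)]
  = 0.4669 + 0.5000 + 0.3750 + 0.2500
  = 1.5919 bits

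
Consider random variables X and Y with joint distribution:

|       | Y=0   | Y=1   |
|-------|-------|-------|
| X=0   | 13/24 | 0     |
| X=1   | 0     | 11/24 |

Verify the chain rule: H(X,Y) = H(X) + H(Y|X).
Left side:
H(X,Y) = -[(13/24)·log₂(13/24) + (11/24)·log₂(11/24)]
  = 0.4791 + 0.5159
  = 0.9950 bits

Right side:
Marginal P(X) (row sums):
  P(X=0) = 13/24 + 0 = 13/24
  P(X=1) = 0 + 11/24 = 11/24
H(X) = -[(13/24)·log₂(13/24) + (11/24)·log₂(11/24)]
  = 0.4791 + 0.5159
  = 0.9950 bits
H(Y|X) = -Σ P(X,Y)·log₂ P(Y|X), where P(Y|X) = P(X,Y) / P(X)
  (cells with P(X,Y) = 0 contribute 0)
  (X=0,Y=0): P(Y|X) = (13/24)/(13/24) = 1;  -(13/24)·log₂(1) = 0.0000
  (X=1,Y=1): P(Y|X) = (11/24)/(11/24) = 1;  -(11/24)·log₂(1) = 0.0000
H(Y|X) = 0.0000 + 0.0000
  = 0.0000 bits
H(X) + H(Y|X) = 0.9950 + 0.0000 = 0.9950 bits

Both sides equal 0.9950 bits, so the chain rule holds ✓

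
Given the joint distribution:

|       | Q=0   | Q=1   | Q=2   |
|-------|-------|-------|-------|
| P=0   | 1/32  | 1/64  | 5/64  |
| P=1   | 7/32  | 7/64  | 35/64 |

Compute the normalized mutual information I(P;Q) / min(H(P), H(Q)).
Marginal P(P) (row sums):
  P(P=0) = 1/32 + 1/64 + 5/64 = 1/8
  P(P=1) = 7/32 + 7/64 + 35/64 = 7/8
Marginal P(Q) (column sums):
  P(Q=0) = 1/32 + 7/32 = 1/4
  P(Q=1) = 1/64 + 7/64 = 1/8
  P(Q=2) = 5/64 + 35/64 = 5/8

H(P) = -[(1/8)·log₂(1/8) + (7/8)·log₂(7/8)]
  = 0.3750 + 0.1686
  = 0.5436 bits
H(Q) = -[(1/4)·log₂(1/4) + (1/8)·log₂(1/8) + (5/8)·log₂(5/8)]
  = 0.5000 + 0.3750 + 0.4238
  = 1.2988 bits
H(P,Q) = -[(1/32)·log₂(1/32) + (1/64)·log₂(1/64) + (5/64)·log₂(5/64) + (7/32)·log₂(7/32) + (7/64)·log₂(7/64) + (35/64)·log₂(35/64)]
  = 0.1563 + 0.0938 + 0.2873 + 0.4796 + 0.3492 + 0.4762
  = 1.8424 bits

I(P;Q) = H(P) + H(Q) - H(P,Q)
  = 0.5436 + 1.2988 - 1.8424
  = 0.0000 bits

min(H(P), H(Q)) = min(0.5436, 1.2988) = 0.5436 bits
Normalized MI = 0.0000 / 0.5436 = 0.0000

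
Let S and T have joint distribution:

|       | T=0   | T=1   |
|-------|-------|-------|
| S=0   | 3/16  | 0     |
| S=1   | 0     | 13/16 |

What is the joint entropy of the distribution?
H(S,T) = -Σ P(S,T) log₂ P(S,T), summed over the non-zero cells:
H(S,T) = -[(3/16)·log₂(3/16) + (13/16)·log₂(13/16)]
  = 0.4528 + 0.2434
  = 0.6962 bits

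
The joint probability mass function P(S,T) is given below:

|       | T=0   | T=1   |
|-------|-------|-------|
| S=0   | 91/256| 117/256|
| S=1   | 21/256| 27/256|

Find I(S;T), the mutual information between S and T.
Marginal P(S) (row sums):
  P(S=0) = 91/256 + 117/256 = 13/16
  P(S=1) = 21/256 + 27/256 = 3/16
Marginal P(T) (column sums):
  P(T=0) = 91/256 + 21/256 = 7/16
  P(T=1) = 117/256 + 27/256 = 9/16

H(S) = -[(13/16)·log₂(13/16) + (3/16)·log₂(3/16)]
  = 0.2434 + 0.4528
  = 0.6962 bits
H(T) = -[(7/16)·log₂(7/16) + (9/16)·log₂(9/16)]
  = 0.5218 + 0.4669
  = 0.9887 bits
H(S,T) = -[(91/256)·log₂(91/256) + (117/256)·log₂(117/256) + (21/256)·log₂(21/256) + (27/256)·log₂(27/256)]
  = 0.5304 + 0.5163 + 0.2959 + 0.3423
  = 1.6849 bits

I(S;T) = H(S) + H(T) - H(S,T)
  = 0.6962 + 0.9887 - 1.6849
  = 0.0000 bits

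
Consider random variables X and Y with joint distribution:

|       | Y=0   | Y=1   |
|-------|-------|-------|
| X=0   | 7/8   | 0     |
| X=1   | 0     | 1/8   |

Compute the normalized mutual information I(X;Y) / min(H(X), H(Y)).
Marginal P(X) (row sums):
  P(X=0) = 7/8 + 0 = 7/8
  P(X=1) = 0 + 1/8 = 1/8
Marginal P(Y) (column sums):
  P(Y=0) = 7/8 + 0 = 7/8
  P(Y=1) = 0 + 1/8 = 1/8

H(X) = -[(7/8)·log₂(7/8) + (1/8)·log₂(1/8)]
  = 0.1686 + 0.3750
  = 0.5436 bits
H(Y) = -[(7/8)·log₂(7/8) + (1/8)·log₂(1/8)]
  = 0.1686 + 0.3750
  = 0.5436 bits
H(X,Y) = -[(7/8)·log₂(7/8) + (1/8)·log₂(1/8)]
  = 0.1686 + 0.3750
  = 0.5436 bits

I(X;Y) = H(X) + H(Y) - H(X,Y)
  = 0.5436 + 0.5436 - 0.5436
  = 0.5436 bits

min(H(X), H(Y)) = min(0.5436, 0.5436) = 0.5436 bits
Normalized MI = 0.5436 / 0.5436 = 1.0000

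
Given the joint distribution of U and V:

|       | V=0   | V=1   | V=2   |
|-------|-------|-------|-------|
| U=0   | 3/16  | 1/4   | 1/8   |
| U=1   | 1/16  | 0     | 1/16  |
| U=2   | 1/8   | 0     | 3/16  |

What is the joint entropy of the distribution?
H(U,V) = -Σ P(U,V) log₂ P(U,V), summed over the non-zero cells:
H(U,V) = -[(3/16)·log₂(3/16) + (1/4)·log₂(1/4) + (1/8)·log₂(1/8) + (1/16)·log₂(1/16) + (1/16)·log₂(1/16) + (1/8)·log₂(1/8) + (3/16)·log₂(3/16)]
  = 0.4528 + 0.5000 + 0.3750 + 0.2500 + 0.2500 + 0.3750 + 0.4528
  = 2.6556 bits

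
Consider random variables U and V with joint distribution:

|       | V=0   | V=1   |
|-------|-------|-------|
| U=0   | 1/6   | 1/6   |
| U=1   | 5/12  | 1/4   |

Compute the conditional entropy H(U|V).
Marginal P(V) (column sums):
  P(V=0) = 1/6 + 5/12 = 7/12
  P(V=1) = 1/6 + 1/4 = 5/12

H(U|V) = -Σ P(U,V)·log₂ P(U|V), where P(U|V) = P(U,V) / P(V)
  (U=0,V=0): P(U|V) = (1/6)/(7/12) = 2/7;  -(1/6)·log₂(2/7) = 0.3012
  (U=0,V=1): P(U|V) = (1/6)/(5/12) = 2/5;  -(1/6)·log₂(2/5) = 0.2203
  (U=1,V=0): P(U|V) = (5/12)/(7/12) = 5/7;  -(5/12)·log₂(5/7) = 0.2023
  (U=1,V=1): P(U|V) = (1/4)/(5/12) = 3/5;  -(1/4)·log₂(3/5) = 0.1842
H(U|V) = 0.3012 + 0.2203 + 0.2023 + 0.1842
  = 0.9080 bits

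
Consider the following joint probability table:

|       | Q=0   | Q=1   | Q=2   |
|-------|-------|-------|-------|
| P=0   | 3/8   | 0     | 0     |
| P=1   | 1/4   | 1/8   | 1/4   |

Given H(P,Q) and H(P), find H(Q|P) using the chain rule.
From the chain rule: H(P,Q) = H(P) + H(Q|P)
Therefore: H(Q|P) = H(P,Q) - H(P)

H(P,Q) = -[(3/8)·log₂(3/8) + (1/4)·log₂(1/4) + (1/8)·log₂(1/8) + (1/4)·log₂(1/4)]
  = 0.5306 + 0.5000 + 0.3750 + 0.5000
  = 1.9056 bits
Marginal P(P) (row sums):
  P(P=0) = 3/8 + 0 + 0 = 3/8
  P(P=1) = 1/4 + 1/8 + 1/4 = 5/8
H(P) = -[(3/8)·log₂(3/8) + (5/8)·log₂(5/8)]
  = 0.5306 + 0.4238
  = 0.9544 bits

H(Q|P) = 1.9056 - 0.9544 = 0.9512 bits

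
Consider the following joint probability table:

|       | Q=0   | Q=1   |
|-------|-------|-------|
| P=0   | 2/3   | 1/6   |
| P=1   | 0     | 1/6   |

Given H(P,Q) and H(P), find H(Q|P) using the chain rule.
From the chain rule: H(P,Q) = H(P) + H(Q|P)
Therefore: H(Q|P) = H(P,Q) - H(P)

H(P,Q) = -[(2/3)·log₂(2/3) + (1/6)·log₂(1/6) + (1/6)·log₂(1/6)]
  = 0.3900 + 0.4308 + 0.4308
  = 1.2516 bits
Marginal P(P) (row sums):
  P(P=0) = 2/3 + 1/6 = 5/6
  P(P=1) = 0 + 1/6 = 1/6
H(P) = -[(5/6)·log₂(5/6) + (1/6)·log₂(1/6)]
  = 0.2192 + 0.4308
  = 0.6500 bits

H(Q|P) = 1.2516 - 0.6500 = 0.6016 bits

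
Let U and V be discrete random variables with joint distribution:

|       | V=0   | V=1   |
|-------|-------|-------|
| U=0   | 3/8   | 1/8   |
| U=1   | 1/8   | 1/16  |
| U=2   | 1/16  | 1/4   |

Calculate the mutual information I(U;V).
Marginal P(U) (row sums):
  P(U=0) = 3/8 + 1/8 = 1/2
  P(U=1) = 1/8 + 1/16 = 3/16
  P(U=2) = 1/16 + 1/4 = 5/16
Marginal P(V) (column sums):
  P(V=0) = 3/8 + 1/8 + 1/16 = 9/16
  P(V=1) = 1/8 + 1/16 + 1/4 = 7/16

H(U) = -[(1/2)·log₂(1/2) + (3/16)·log₂(3/16) + (5/16)·log₂(5/16)]
  = 0.5000 + 0.4528 + 0.5244
  = 1.4772 bits
H(V) = -[(9/16)·log₂(9/16) + (7/16)·log₂(7/16)]
  = 0.4669 + 0.5218
  = 0.9887 bits
H(U,V) = -[(3/8)·log₂(3/8) + (1/8)·log₂(1/8) + (1/8)·log₂(1/8) + (1/16)·log₂(1/16) + (1/16)·log₂(1/16) + (1/4)·log₂(1/4)]
  = 0.5306 + 0.3750 + 0.3750 + 0.2500 + 0.2500 + 0.5000
  = 2.2806 bits

I(U;V) = H(U) + H(V) - H(U,V)
  = 1.4772 + 0.9887 - 2.2806
  = 0.1853 bits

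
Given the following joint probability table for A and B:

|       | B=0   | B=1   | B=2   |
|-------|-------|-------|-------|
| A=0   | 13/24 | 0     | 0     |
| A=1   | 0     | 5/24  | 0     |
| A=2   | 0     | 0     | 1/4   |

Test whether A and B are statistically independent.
Marginal P(A) (row sums):
  P(A=0) = 13/24 + 0 + 0 = 13/24
  P(A=1) = 0 + 5/24 + 0 = 5/24
  P(A=2) = 0 + 0 + 1/4 = 1/4
Marginal P(B) (column sums):
  P(B=0) = 13/24 + 0 + 0 = 13/24
  P(B=1) = 0 + 5/24 + 0 = 5/24
  P(B=2) = 0 + 0 + 1/4 = 1/4

A and B are independent iff P(A=i,B=j) = P(A=i)·P(B=j) for every cell.
  P(A=0)·P(B=0) = 13/24 × 13/24 = 169/576, but P(A=0,B=0) = 13/24 ✗

No, A and B are not independent. Quantitatively, I(A;B) > 0:

H(A) = -[(13/24)·log₂(13/24) + (5/24)·log₂(5/24) + (1/4)·log₂(1/4)]
  = 0.4791 + 0.4715 + 0.5000
  = 1.4506 bits
H(B) = -[(13/24)·log₂(13/24) + (5/24)·log₂(5/24) + (1/4)·log₂(1/4)]
  = 0.4791 + 0.4715 + 0.5000
  = 1.4506 bits
H(A,B) = -[(13/24)·log₂(13/24) + (5/24)·log₂(5/24) + (1/4)·log₂(1/4)]
  = 0.4791 + 0.4715 + 0.5000
  = 1.4506 bits
I(A;B) = H(A) + H(B) - H(A,B) = 1.4506 + 1.4506 - 1.4506 = 1.4506 bits > 0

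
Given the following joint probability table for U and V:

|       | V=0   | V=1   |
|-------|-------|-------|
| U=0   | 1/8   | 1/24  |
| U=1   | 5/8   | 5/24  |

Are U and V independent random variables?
Marginal P(U) (row sums):
  P(U=0) = 1/8 + 1/24 = 1/6
  P(U=1) = 5/8 + 5/24 = 5/6
Marginal P(V) (column sums):
  P(V=0) = 1/8 + 5/8 = 3/4
  P(V=1) = 1/24 + 5/24 = 1/4

U and V are independent iff P(U=i,V=j) = P(U=i)·P(V=j) for every cell.
  P(U=0)·P(V=0) = 1/6 × 3/4 = 1/8 = P(U=0,V=0) ✓
  P(U=0)·P(V=1) = 1/6 × 1/4 = 1/24 = P(U=0,V=1) ✓
  P(U=1)·P(V=0) = 5/6 × 3/4 = 5/8 = P(U=1,V=0) ✓
  P(U=1)·P(V=1) = 5/6 × 1/4 = 5/24 = P(U=1,V=1) ✓

Yes, U and V are independent: every cell factors, so I(U;V) = 0 bits.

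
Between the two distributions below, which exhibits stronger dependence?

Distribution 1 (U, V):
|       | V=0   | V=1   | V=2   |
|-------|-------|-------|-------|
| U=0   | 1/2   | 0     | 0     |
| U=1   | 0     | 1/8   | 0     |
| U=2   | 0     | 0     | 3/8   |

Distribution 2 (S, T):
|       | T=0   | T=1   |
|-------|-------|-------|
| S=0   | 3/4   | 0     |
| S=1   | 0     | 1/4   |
Distribution 1 (U, V):
Marginal P(U) (row sums):
  P(U=0) = 1/2 + 0 + 0 = 1/2
  P(U=1) = 0 + 1/8 + 0 = 1/8
  P(U=2) = 0 + 0 + 3/8 = 3/8
Marginal P(V) (column sums):
  P(V=0) = 1/2 + 0 + 0 = 1/2
  P(V=1) = 0 + 1/8 + 0 = 1/8
  P(V=2) = 0 + 0 + 3/8 = 3/8

H(U) = -[(1/2)·log₂(1/2) + (1/8)·log₂(1/8) + (3/8)·log₂(3/8)]
  = 0.5000 + 0.3750 + 0.5306
  = 1.4056 bits
H(V) = -[(1/2)·log₂(1/2) + (1/8)·log₂(1/8) + (3/8)·log₂(3/8)]
  = 0.5000 + 0.3750 + 0.5306
  = 1.4056 bits
H(U,V) = -[(1/2)·log₂(1/2) + (1/8)·log₂(1/8) + (3/8)·log₂(3/8)]
  = 0.5000 + 0.3750 + 0.5306
  = 1.4056 bits

I(U;V) = H(U) + H(V) - H(U,V)
  = 1.4056 + 1.4056 - 1.4056
  = 1.4056 bits

Distribution 2 (S, T):
Marginal P(S) (row sums):
  P(S=0) = 3/4 + 0 = 3/4
  P(S=1) = 0 + 1/4 = 1/4
Marginal P(T) (column sums):
  P(T=0) = 3/4 + 0 = 3/4
  P(T=1) = 0 + 1/4 = 1/4

H(S) = -[(3/4)·log₂(3/4) + (1/4)·log₂(1/4)]
  = 0.3113 + 0.5000
  = 0.8113 bits
H(T) = -[(3/4)·log₂(3/4) + (1/4)·log₂(1/4)]
  = 0.3113 + 0.5000
  = 0.8113 bits
H(S,T) = -[(3/4)·log₂(3/4) + (1/4)·log₂(1/4)]
  = 0.3113 + 0.5000
  = 0.8113 bits

I(S;T) = H(S) + H(T) - H(S,T)
  = 0.8113 + 0.8113 - 0.8113
  = 0.8113 bits

I(U;V) = 1.4056 bits > I(S;T) = 0.8113 bits, so (U, V) has the higher mutual information (stronger dependence).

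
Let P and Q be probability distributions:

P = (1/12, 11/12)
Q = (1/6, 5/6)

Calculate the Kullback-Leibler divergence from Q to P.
D(P||Q) = Σ P(i) log₂(P(i)/Q(i))
  i=0: (1/12) × log₂((1/12)/(1/6)) = (1/12) × log₂(1/2) = -0.0833
  i=1: (11/12) × log₂((11/12)/(5/6)) = (11/12) × log₂(11/10) = 0.1260
D(P||Q) = -0.0833 + 0.1260
  = 0.0427 bits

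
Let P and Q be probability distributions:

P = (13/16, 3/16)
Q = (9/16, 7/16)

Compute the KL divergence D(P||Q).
D(P||Q) = Σ P(i) log₂(P(i)/Q(i))
  i=0: (13/16) × log₂((13/16)/(9/16)) = (13/16) × log₂(13/9) = 0.4310
  i=1: (3/16) × log₂((3/16)/(7/16)) = (3/16) × log₂(3/7) = -0.2292
D(P||Q) = 0.4310 - 0.2292
  = 0.2018 bits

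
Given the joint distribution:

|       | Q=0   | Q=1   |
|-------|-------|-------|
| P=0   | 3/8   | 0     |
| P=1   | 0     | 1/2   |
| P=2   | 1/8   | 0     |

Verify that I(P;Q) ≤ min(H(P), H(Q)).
Marginal P(P) (row sums):
  P(P=0) = 3/8 + 0 = 3/8
  P(P=1) = 0 + 1/2 = 1/2
  P(P=2) = 1/8 + 0 = 1/8
Marginal P(Q) (column sums):
  P(Q=0) = 3/8 + 0 + 1/8 = 1/2
  P(Q=1) = 0 + 1/2 + 0 = 1/2

H(P) = -[(3/8)·log₂(3/8) + (1/2)·log₂(1/2) + (1/8)·log₂(1/8)]
  = 0.5306 + 0.5000 + 0.3750
  = 1.4056 bits
H(Q) = -[(1/2)·log₂(1/2) + (1/2)·log₂(1/2)]
  = 0.5000 + 0.5000
  = 1.0000 bits
H(P,Q) = -[(3/8)·log₂(3/8) + (1/2)·log₂(1/2) + (1/8)·log₂(1/8)]
  = 0.5306 + 0.5000 + 0.3750
  = 1.4056 bits

I(P;Q) = H(P) + H(Q) - H(P,Q)
  = 1.4056 + 1.0000 - 1.4056
  = 1.0000 bits

min(H(P), H(Q)) = min(1.4056, 1.0000) = 1.0000 bits
Since 1.0000 ≤ 1.0000, the bound is satisfied ✓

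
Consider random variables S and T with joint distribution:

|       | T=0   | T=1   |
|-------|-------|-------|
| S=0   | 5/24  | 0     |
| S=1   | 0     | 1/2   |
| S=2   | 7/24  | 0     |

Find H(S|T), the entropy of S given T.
Marginal P(T) (column sums):
  P(T=0) = 5/24 + 0 + 7/24 = 1/2
  P(T=1) = 0 + 1/2 + 0 = 1/2

H(S|T) = -Σ P(S,T)·log₂ P(S|T), where P(S|T) = P(S,T) / P(T)
  (cells with P(S,T) = 0 contribute 0)
  (S=0,T=0): P(S|T) = (5/24)/(1/2) = 5/12;  -(5/24)·log₂(5/12) = 0.2631
  (S=1,T=1): P(S|T) = (1/2)/(1/2) = 1;  -(1/2)·log₂(1) = 0.0000
  (S=2,T=0): P(S|T) = (7/24)/(1/2) = 7/12;  -(7/24)·log₂(7/12) = 0.2268
H(S|T) = 0.2631 + 0.0000 + 0.2268
  = 0.4899 bits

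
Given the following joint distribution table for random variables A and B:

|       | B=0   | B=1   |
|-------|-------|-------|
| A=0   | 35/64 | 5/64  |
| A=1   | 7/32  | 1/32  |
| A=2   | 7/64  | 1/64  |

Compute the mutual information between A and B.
Marginal P(A) (row sums):
  P(A=0) = 35/64 + 5/64 = 5/8
  P(A=1) = 7/32 + 1/32 = 1/4
  P(A=2) = 7/64 + 1/64 = 1/8
Marginal P(B) (column sums):
  P(B=0) = 35/64 + 7/32 + 7/64 = 7/8
  P(B=1) = 5/64 + 1/32 + 1/64 = 1/8

H(A) = -[(5/8)·log₂(5/8) + (1/4)·log₂(1/4) + (1/8)·log₂(1/8)]
  = 0.4238 + 0.5000 + 0.3750
  = 1.2988 bits
H(B) = -[(7/8)·log₂(7/8) + (1/8)·log₂(1/8)]
  = 0.1686 + 0.3750
  = 0.5436 bits
H(A,B) = -[(35/64)·log₂(35/64) + (5/64)·log₂(5/64) + (7/32)·log₂(7/32) + (1/32)·log₂(1/32) + (7/64)·log₂(7/64) + (1/64)·log₂(1/64)]
  = 0.4762 + 0.2873 + 0.4796 + 0.1563 + 0.3492 + 0.0938
  = 1.8424 bits

I(A;B) = H(A) + H(B) - H(A,B)
  = 1.2988 + 0.5436 - 1.8424
  = 0.0000 bits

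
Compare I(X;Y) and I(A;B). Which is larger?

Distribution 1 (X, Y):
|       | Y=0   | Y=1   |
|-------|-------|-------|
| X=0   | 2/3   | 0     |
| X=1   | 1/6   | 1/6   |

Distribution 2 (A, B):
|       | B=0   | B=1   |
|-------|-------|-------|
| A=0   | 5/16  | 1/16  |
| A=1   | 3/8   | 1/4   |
Distribution 1 (X, Y):
Marginal P(X) (row sums):
  P(X=0) = 2/3 + 0 = 2/3
  P(X=1) = 1/6 + 1/6 = 1/3
Marginal P(Y) (column sums):
  P(Y=0) = 2/3 + 1/6 = 5/6
  P(Y=1) = 0 + 1/6 = 1/6

H(X) = -[(2/3)·log₂(2/3) + (1/3)·log₂(1/3)]
  = 0.3900 + 0.5283
  = 0.9183 bits
H(Y) = -[(5/6)·log₂(5/6) + (1/6)·log₂(1/6)]
  = 0.2192 + 0.4308
  = 0.6500 bits
H(X,Y) = -[(2/3)·log₂(2/3) + (1/6)·log₂(1/6) + (1/6)·log₂(1/6)]
  = 0.3900 + 0.4308 + 0.4308
  = 1.2516 bits

I(X;Y) = H(X) + H(Y) - H(X,Y)
  = 0.9183 + 0.6500 - 1.2516
  = 0.3167 bits

Distribution 2 (A, B):
Marginal P(A) (row sums):
  P(A=0) = 5/16 + 1/16 = 3/8
  P(A=1) = 3/8 + 1/4 = 5/8
Marginal P(B) (column sums):
  P(B=0) = 5/16 + 3/8 = 11/16
  P(B=1) = 1/16 + 1/4 = 5/16

H(A) = -[(3/8)·log₂(3/8) + (5/8)·log₂(5/8)]
  = 0.5306 + 0.4238
  = 0.9544 bits
H(B) = -[(11/16)·log₂(11/16) + (5/16)·log₂(5/16)]
  = 0.3716 + 0.5244
  = 0.8960 bits
H(A,B) = -[(5/16)·log₂(5/16) + (1/16)·log₂(1/16) + (3/8)·log₂(3/8) + (1/4)·log₂(1/4)]
  = 0.5244 + 0.2500 + 0.5306 + 0.5000
  = 1.8050 bits

I(A;B) = H(A) + H(B) - H(A,B)
  = 0.9544 + 0.8960 - 1.8050
  = 0.0454 bits

I(X;Y) = 0.3167 bits > I(A;B) = 0.0454 bits, so (X, Y) has the higher mutual information (stronger dependence).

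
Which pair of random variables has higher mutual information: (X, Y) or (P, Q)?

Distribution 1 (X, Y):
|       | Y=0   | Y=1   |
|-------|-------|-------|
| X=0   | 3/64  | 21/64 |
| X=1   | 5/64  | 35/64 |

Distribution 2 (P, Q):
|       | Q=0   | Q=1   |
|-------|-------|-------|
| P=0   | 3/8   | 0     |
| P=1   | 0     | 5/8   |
Distribution 1 (X, Y):
Marginal P(X) (row sums):
  P(X=0) = 3/64 + 21/64 = 3/8
  P(X=1) = 5/64 + 35/64 = 5/8
Marginal P(Y) (column sums):
  P(Y=0) = 3/64 + 5/64 = 1/8
  P(Y=1) = 21/64 + 35/64 = 7/8

H(X) = -[(3/8)·log₂(3/8) + (5/8)·log₂(5/8)]
  = 0.5306 + 0.4238
  = 0.9544 bits
H(Y) = -[(1/8)·log₂(1/8) + (7/8)·log₂(7/8)]
  = 0.3750 + 0.1686
  = 0.5436 bits
H(X,Y) = -[(3/64)·log₂(3/64) + (21/64)·log₂(21/64) + (5/64)·log₂(5/64) + (35/64)·log₂(35/64)]
  = 0.2070 + 0.5275 + 0.2873 + 0.4762
  = 1.4980 bits

I(X;Y) = H(X) + H(Y) - H(X,Y)
  = 0.9544 + 0.5436 - 1.4980
  = 0.0000 bits

Distribution 2 (P, Q):
Marginal P(P) (row sums):
  P(P=0) = 3/8 + 0 = 3/8
  P(P=1) = 0 + 5/8 = 5/8
Marginal P(Q) (column sums):
  P(Q=0) = 3/8 + 0 = 3/8
  P(Q=1) = 0 + 5/8 = 5/8

H(P) = -[(3/8)·log₂(3/8) + (5/8)·log₂(5/8)]
  = 0.5306 + 0.4238
  = 0.9544 bits
H(Q) = -[(3/8)·log₂(3/8) + (5/8)·log₂(5/8)]
  = 0.5306 + 0.4238
  = 0.9544 bits
H(P,Q) = -[(3/8)·log₂(3/8) + (5/8)·log₂(5/8)]
  = 0.5306 + 0.4238
  = 0.9544 bits

I(P;Q) = H(P) + H(Q) - H(P,Q)
  = 0.9544 + 0.9544 - 0.9544
  = 0.9544 bits

I(P;Q) = 0.9544 bits > I(X;Y) = 0.0000 bits, so (P, Q) has the higher mutual information (stronger dependence).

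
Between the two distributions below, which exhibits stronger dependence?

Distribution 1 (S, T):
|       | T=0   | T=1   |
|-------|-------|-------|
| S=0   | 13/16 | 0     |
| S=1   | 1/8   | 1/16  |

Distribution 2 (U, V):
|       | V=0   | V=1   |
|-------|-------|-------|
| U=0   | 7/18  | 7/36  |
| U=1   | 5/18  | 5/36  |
Distribution 1 (S, T):
Marginal P(S) (row sums):
  P(S=0) = 13/16 + 0 = 13/16
  P(S=1) = 1/8 + 1/16 = 3/16
Marginal P(T) (column sums):
  P(T=0) = 13/16 + 1/8 = 15/16
  P(T=1) = 0 + 1/16 = 1/16

H(S) = -[(13/16)·log₂(13/16) + (3/16)·log₂(3/16)]
  = 0.2434 + 0.4528
  = 0.6962 bits
H(T) = -[(15/16)·log₂(15/16) + (1/16)·log₂(1/16)]
  = 0.0873 + 0.2500
  = 0.3373 bits
H(S,T) = -[(13/16)·log₂(13/16) + (1/8)·log₂(1/8) + (1/16)·log₂(1/16)]
  = 0.2434 + 0.3750 + 0.2500
  = 0.8684 bits

I(S;T) = H(S) + H(T) - H(S,T)
  = 0.6962 + 0.3373 - 0.8684
  = 0.1651 bits

Distribution 2 (U, V):
Marginal P(U) (row sums):
  P(U=0) = 7/18 + 7/36 = 7/12
  P(U=1) = 5/18 + 5/36 = 5/12
Marginal P(V) (column sums):
  P(V=0) = 7/18 + 5/18 = 2/3
  P(V=1) = 7/36 + 5/36 = 1/3

H(U) = -[(7/12)·log₂(7/12) + (5/12)·log₂(5/12)]
  = 0.4536 + 0.5263
  = 0.9799 bits
H(V) = -[(2/3)·log₂(2/3) + (1/3)·log₂(1/3)]
  = 0.3900 + 0.5283
  = 0.9183 bits
H(U,V) = -[(7/18)·log₂(7/18) + (7/36)·log₂(7/36) + (5/18)·log₂(5/18) + (5/36)·log₂(5/36)]
  = 0.5299 + 0.4594 + 0.5133 + 0.3956
  = 1.8982 bits

I(U;V) = H(U) + H(V) - H(U,V)
  = 0.9799 + 0.9183 - 1.8982
  = 0.0000 bits

I(S;T) = 0.1651 bits > I(U;V) = 0.0000 bits, so (S, T) has the higher mutual information (stronger dependence).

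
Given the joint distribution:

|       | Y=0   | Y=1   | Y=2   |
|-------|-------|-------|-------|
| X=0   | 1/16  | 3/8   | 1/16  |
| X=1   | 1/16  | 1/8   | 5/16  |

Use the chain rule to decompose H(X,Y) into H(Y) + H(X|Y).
By the chain rule: H(X,Y) = H(Y) + H(X|Y)

Marginal P(Y) (column sums):
  P(Y=0) = 1/16 + 1/16 = 1/8
  P(Y=1) = 3/8 + 1/8 = 1/2
  P(Y=2) = 1/16 + 5/16 = 3/8
H(Y) = -[(1/8)·log₂(1/8) + (1/2)·log₂(1/2) + (3/8)·log₂(3/8)]
  = 0.3750 + 0.5000 + 0.5306
  = 1.4056 bits
H(X|Y) = -Σ P(X,Y)·log₂ P(X|Y), where P(X|Y) = P(X,Y) / P(Y)
  (X=0,Y=0): P(X|Y) = (1/16)/(1/8) = 1/2;  -(1/16)·log₂(1/2) = 0.0625
  (X=0,Y=1): P(X|Y) = (3/8)/(1/2) = 3/4;  -(3/8)·log₂(3/4) = 0.1556
  (X=0,Y=2): P(X|Y) = (1/16)/(3/8) = 1/6;  -(1/16)·log₂(1/6) = 0.1616
  (X=1,Y=0): P(X|Y) = (1/16)/(1/8) = 1/2;  -(1/16)·log₂(1/2) = 0.0625
  (X=1,Y=1): P(X|Y) = (1/8)/(1/2) = 1/4;  -(1/8)·log₂(1/4) = 0.2500
  (X=1,Y=2): P(X|Y) = (5/16)/(3/8) = 5/6;  -(5/16)·log₂(5/6) = 0.0822
H(X|Y) = 0.0625 + 0.1556 + 0.1616 + 0.0625 + 0.2500 + 0.0822
  = 0.7744 bits

H(X,Y) = H(Y) + H(X|Y) = 1.4056 + 0.7744 = 2.1800 bits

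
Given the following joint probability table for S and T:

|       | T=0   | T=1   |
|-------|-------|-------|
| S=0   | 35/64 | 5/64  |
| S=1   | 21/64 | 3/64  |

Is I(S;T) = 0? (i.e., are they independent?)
Marginal P(S) (row sums):
  P(S=0) = 35/64 + 5/64 = 5/8
  P(S=1) = 21/64 + 3/64 = 3/8
Marginal P(T) (column sums):
  P(T=0) = 35/64 + 21/64 = 7/8
  P(T=1) = 5/64 + 3/64 = 1/8

S and T are independent iff P(S=i,T=j) = P(S=i)·P(T=j) for every cell.
  P(S=0)·P(T=0) = 5/8 × 7/8 = 35/64 = P(S=0,T=0) ✓
  P(S=0)·P(T=1) = 5/8 × 1/8 = 5/64 = P(S=0,T=1) ✓
  P(S=1)·P(T=0) = 3/8 × 7/8 = 21/64 = P(S=1,T=0) ✓
  P(S=1)·P(T=1) = 3/8 × 1/8 = 3/64 = P(S=1,T=1) ✓

Yes, S and T are independent: every cell factors, so I(S;T) = 0 bits.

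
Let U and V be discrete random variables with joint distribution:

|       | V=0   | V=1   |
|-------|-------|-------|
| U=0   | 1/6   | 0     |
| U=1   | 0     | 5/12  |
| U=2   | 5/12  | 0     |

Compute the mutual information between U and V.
Marginal P(U) (row sums):
  P(U=0) = 1/6 + 0 = 1/6
  P(U=1) = 0 + 5/12 = 5/12
  P(U=2) = 5/12 + 0 = 5/12
Marginal P(V) (column sums):
  P(V=0) = 1/6 + 0 + 5/12 = 7/12
  P(V=1) = 0 + 5/12 + 0 = 5/12

H(U) = -[(1/6)·log₂(1/6) + (5/12)·log₂(5/12) + (5/12)·log₂(5/12)]
  = 0.4308 + 0.5263 + 0.5263
  = 1.4834 bits
H(V) = -[(7/12)·log₂(7/12) + (5/12)·log₂(5/12)]
  = 0.4536 + 0.5263
  = 0.9799 bits
H(U,V) = -[(1/6)·log₂(1/6) + (5/12)·log₂(5/12) + (5/12)·log₂(5/12)]
  = 0.4308 + 0.5263 + 0.5263
  = 1.4834 bits

I(U;V) = H(U) + H(V) - H(U,V)
  = 1.4834 + 0.9799 - 1.4834
  = 0.9799 bits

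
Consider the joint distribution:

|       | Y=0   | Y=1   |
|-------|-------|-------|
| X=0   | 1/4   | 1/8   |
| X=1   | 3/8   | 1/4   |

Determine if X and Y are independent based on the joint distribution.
Marginal P(X) (row sums):
  P(X=0) = 1/4 + 1/8 = 3/8
  P(X=1) = 3/8 + 1/4 = 5/8
Marginal P(Y) (column sums):
  P(Y=0) = 1/4 + 3/8 = 5/8
  P(Y=1) = 1/8 + 1/4 = 3/8

X and Y are independent iff P(X=i,Y=j) = P(X=i)·P(Y=j) for every cell.
  P(X=0)·P(Y=0) = 3/8 × 5/8 = 15/64, but P(X=0,Y=0) = 1/4 ✗

No, X and Y are not independent. Quantitatively, I(X;Y) > 0:

H(X) = -[(3/8)·log₂(3/8) + (5/8)·log₂(5/8)]
  = 0.5306 + 0.4238
  = 0.9544 bits
H(Y) = -[(5/8)·log₂(5/8) + (3/8)·log₂(3/8)]
  = 0.4238 + 0.5306
  = 0.9544 bits
H(X,Y) = -[(1/4)·log₂(1/4) + (1/8)·log₂(1/8) + (3/8)·log₂(3/8) + (1/4)·log₂(1/4)]
  = 0.5000 + 0.3750 + 0.5306 + 0.5000
  = 1.9056 bits
I(X;Y) = H(X) + H(Y) - H(X,Y) = 0.9544 + 0.9544 - 1.9056 = 0.0032 bits > 0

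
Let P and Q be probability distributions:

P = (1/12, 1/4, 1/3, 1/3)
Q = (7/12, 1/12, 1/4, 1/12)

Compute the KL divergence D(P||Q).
D(P||Q) = Σ P(i) log₂(P(i)/Q(i))
  i=0: (1/12) × log₂((1/12)/(7/12)) = (1/12) × log₂(1/7) = -0.2339
  i=1: (1/4) × log₂((1/4)/(1/12)) = (1/4) × log₂(3) = 0.3962
  i=2: (1/3) × log₂((1/3)/(1/4)) = (1/3) × log₂(4/3) = 0.1383
  i=3: (1/3) × log₂((1/3)/(1/12)) = (1/3) × log₂(4) = 0.6667
D(P||Q) = -0.2339 + 0.3962 + 0.1383 + 0.6667
  = 0.9673 bits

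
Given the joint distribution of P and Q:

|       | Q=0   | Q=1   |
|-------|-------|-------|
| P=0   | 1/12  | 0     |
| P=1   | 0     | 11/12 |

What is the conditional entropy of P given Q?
Marginal P(Q) (column sums):
  P(Q=0) = 1/12 + 0 = 1/12
  P(Q=1) = 0 + 11/12 = 11/12

H(P|Q) = -Σ P(P,Q)·log₂ P(P|Q), where P(P|Q) = P(P,Q) / P(Q)
  (cells with P(P,Q) = 0 contribute 0)
  (P=0,Q=0): P(P|Q) = (1/12)/(1/12) = 1;  -(1/12)·log₂(1) = 0.0000
  (P=1,Q=1): P(P|Q) = (11/12)/(11/12) = 1;  -(11/12)·log₂(1) = 0.0000
H(P|Q) = 0.0000 + 0.0000
  = 0.0000 bits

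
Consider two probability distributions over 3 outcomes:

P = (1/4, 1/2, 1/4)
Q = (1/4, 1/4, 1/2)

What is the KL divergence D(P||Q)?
D(P||Q) = Σ P(i) log₂(P(i)/Q(i))
  i=0: (1/4) × log₂((1/4)/(1/4)) = (1/4) × log₂(1) = 0.0000
  i=1: (1/2) × log₂((1/2)/(1/4)) = (1/2) × log₂(2) = 0.5000
  i=2: (1/4) × log₂((1/4)/(1/2)) = (1/4) × log₂(1/2) = -0.2500
D(P||Q) = 0.0000 + 0.5000 - 0.2500
  = 0.2500 bits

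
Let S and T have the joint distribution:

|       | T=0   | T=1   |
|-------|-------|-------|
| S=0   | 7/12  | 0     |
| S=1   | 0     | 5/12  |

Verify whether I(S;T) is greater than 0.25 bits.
Marginal P(S) (row sums):
  P(S=0) = 7/12 + 0 = 7/12
  P(S=1) = 0 + 5/12 = 5/12
Marginal P(T) (column sums):
  P(T=0) = 7/12 + 0 = 7/12
  P(T=1) = 0 + 5/12 = 5/12

H(S) = -[(7/12)·log₂(7/12) + (5/12)·log₂(5/12)]
  = 0.4536 + 0.5263
  = 0.9799 bits
H(T) = -[(7/12)·log₂(7/12) + (5/12)·log₂(5/12)]
  = 0.4536 + 0.5263
  = 0.9799 bits
H(S,T) = -[(7/12)·log₂(7/12) + (5/12)·log₂(5/12)]
  = 0.4536 + 0.5263
  = 0.9799 bits

I(S;T) = H(S) + H(T) - H(S,T)
  = 0.9799 + 0.9799 - 0.9799
  = 0.9799 bits

Yes. I(S;T) = 0.9799 bits, which is > 0.25 bits.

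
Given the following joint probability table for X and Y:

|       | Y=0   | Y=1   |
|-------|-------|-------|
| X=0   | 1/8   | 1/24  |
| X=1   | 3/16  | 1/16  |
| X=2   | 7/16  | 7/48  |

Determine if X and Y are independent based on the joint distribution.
Marginal P(X) (row sums):
  P(X=0) = 1/8 + 1/24 = 1/6
  P(X=1) = 3/16 + 1/16 = 1/4
  P(X=2) = 7/16 + 7/48 = 7/12
Marginal P(Y) (column sums):
  P(Y=0) = 1/8 + 3/16 + 7/16 = 3/4
  P(Y=1) = 1/24 + 1/16 + 7/48 = 1/4

X and Y are independent iff P(X=i,Y=j) = P(X=i)·P(Y=j) for every cell.
  P(X=0)·P(Y=0) = 1/6 × 3/4 = 1/8 = P(X=0,Y=0) ✓
  P(X=0)·P(Y=1) = 1/6 × 1/4 = 1/24 = P(X=0,Y=1) ✓
  P(X=1)·P(Y=0) = 1/4 × 3/4 = 3/16 = P(X=1,Y=0) ✓
  P(X=1)·P(Y=1) = 1/4 × 1/4 = 1/16 = P(X=1,Y=1) ✓
  P(X=2)·P(Y=0) = 7/12 × 3/4 = 7/16 = P(X=2,Y=0) ✓
  P(X=2)·P(Y=1) = 7/12 × 1/4 = 7/48 = P(X=2,Y=1) ✓

Yes, X and Y are independent: every cell factors, so I(X;Y) = 0 bits.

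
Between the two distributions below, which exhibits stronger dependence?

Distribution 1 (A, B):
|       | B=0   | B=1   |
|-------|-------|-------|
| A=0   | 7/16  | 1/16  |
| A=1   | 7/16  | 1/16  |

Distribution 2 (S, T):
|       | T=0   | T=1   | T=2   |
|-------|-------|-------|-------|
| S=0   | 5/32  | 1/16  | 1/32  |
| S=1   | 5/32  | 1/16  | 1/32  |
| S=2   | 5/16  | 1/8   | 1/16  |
Distribution 1 (A, B):
Marginal P(A) (row sums):
  P(A=0) = 7/16 + 1/16 = 1/2
  P(A=1) = 7/16 + 1/16 = 1/2
Marginal P(B) (column sums):
  P(B=0) = 7/16 + 7/16 = 7/8
  P(B=1) = 1/16 + 1/16 = 1/8

H(A) = -[(1/2)·log₂(1/2) + (1/2)·log₂(1/2)]
  = 0.5000 + 0.5000
  = 1.0000 bits
H(B) = -[(7/8)·log₂(7/8) + (1/8)·log₂(1/8)]
  = 0.1686 + 0.3750
  = 0.5436 bits
H(A,B) = -[(7/16)·log₂(7/16) + (1/16)·log₂(1/16) + (7/16)·log₂(7/16) + (1/16)·log₂(1/16)]
  = 0.5218 + 0.2500 + 0.5218 + 0.2500
  = 1.5436 bits

I(A;B) = H(A) + H(B) - H(A,B)
  = 1.0000 + 0.5436 - 1.5436
  = 0.0000 bits

Distribution 2 (S, T):
Marginal P(S) (row sums):
  P(S=0) = 5/32 + 1/16 + 1/32 = 1/4
  P(S=1) = 5/32 + 1/16 + 1/32 = 1/4
  P(S=2) = 5/16 + 1/8 + 1/16 = 1/2
Marginal P(T) (column sums):
  P(T=0) = 5/32 + 5/32 + 5/16 = 5/8
  P(T=1) = 1/16 + 1/16 + 1/8 = 1/4
  P(T=2) = 1/32 + 1/32 + 1/16 = 1/8

H(S) = -[(1/4)·log₂(1/4) + (1/4)·log₂(1/4) + (1/2)·log₂(1/2)]
  = 0.5000 + 0.5000 + 0.5000
  = 1.5000 bits
H(T) = -[(5/8)·log₂(5/8) + (1/4)·log₂(1/4) + (1/8)·log₂(1/8)]
  = 0.4238 + 0.5000 + 0.3750
  = 1.2988 bits
H(S,T) = -[(5/32)·log₂(5/32) + (1/16)·log₂(1/16) + (1/32)·log₂(1/32) + (5/32)·log₂(5/32) + (1/16)·log₂(1/16) + (1/32)·log₂(1/32) + (5/16)·log₂(5/16) + (1/8)·log₂(1/8) + (1/16)·log₂(1/16)]
  = 0.4184 + 0.2500 + 0.1563 + 0.4184 + 0.2500 + 0.1563 + 0.5244 + 0.3750 + 0.2500
  = 2.7988 bits

I(S;T) = H(S) + H(T) - H(S,T)
  = 1.5000 + 1.2988 - 2.7988
  = 0.0000 bits

Both joint tables factor as the product of their marginals, so I(A;B) = I(S;T) = 0 bits: neither is larger (both pairs are independent).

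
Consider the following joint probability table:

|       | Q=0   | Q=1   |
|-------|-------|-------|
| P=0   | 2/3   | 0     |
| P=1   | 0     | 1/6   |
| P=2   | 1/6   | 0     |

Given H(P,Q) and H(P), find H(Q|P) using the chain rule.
From the chain rule: H(P,Q) = H(P) + H(Q|P)
Therefore: H(Q|P) = H(P,Q) - H(P)

H(P,Q) = -[(2/3)·log₂(2/3) + (1/6)·log₂(1/6) + (1/6)·log₂(1/6)]
  = 0.3900 + 0.4308 + 0.4308
  = 1.2516 bits
Marginal P(P) (row sums):
  P(P=0) = 2/3 + 0 = 2/3
  P(P=1) = 0 + 1/6 = 1/6
  P(P=2) = 1/6 + 0 = 1/6
H(P) = -[(2/3)·log₂(2/3) + (1/6)·log₂(1/6) + (1/6)·log₂(1/6)]
  = 0.3900 + 0.4308 + 0.4308
  = 1.2516 bits

H(Q|P) = 1.2516 - 1.2516 = 0.0000 bits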